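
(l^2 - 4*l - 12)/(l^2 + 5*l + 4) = (l^2 - 4*l - 12)/(l^2 + 5*l + 4)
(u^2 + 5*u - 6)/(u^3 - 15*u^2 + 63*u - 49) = (u + 6)/(u^2 - 14*u + 49)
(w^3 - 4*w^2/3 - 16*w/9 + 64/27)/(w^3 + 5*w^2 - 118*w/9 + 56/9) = (9*w^2 - 16)/(3*(3*w^2 + 19*w - 14))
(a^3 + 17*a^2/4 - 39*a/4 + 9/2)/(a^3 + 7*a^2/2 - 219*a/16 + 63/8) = 4*(a - 1)/(4*a - 7)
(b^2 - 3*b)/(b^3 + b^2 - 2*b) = (b - 3)/(b^2 + b - 2)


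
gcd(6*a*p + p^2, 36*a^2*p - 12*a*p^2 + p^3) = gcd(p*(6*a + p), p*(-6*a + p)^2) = p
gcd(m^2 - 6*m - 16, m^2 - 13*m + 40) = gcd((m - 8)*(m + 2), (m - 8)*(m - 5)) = m - 8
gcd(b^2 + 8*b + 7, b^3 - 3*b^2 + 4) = b + 1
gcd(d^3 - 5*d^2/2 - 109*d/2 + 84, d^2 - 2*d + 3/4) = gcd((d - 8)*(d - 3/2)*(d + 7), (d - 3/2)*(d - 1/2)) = d - 3/2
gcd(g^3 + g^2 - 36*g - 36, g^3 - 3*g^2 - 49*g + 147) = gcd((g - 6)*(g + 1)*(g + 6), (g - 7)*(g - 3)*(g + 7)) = 1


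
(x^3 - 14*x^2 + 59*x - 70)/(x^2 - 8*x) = (x^3 - 14*x^2 + 59*x - 70)/(x*(x - 8))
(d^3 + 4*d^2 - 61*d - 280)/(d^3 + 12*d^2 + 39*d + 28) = (d^2 - 3*d - 40)/(d^2 + 5*d + 4)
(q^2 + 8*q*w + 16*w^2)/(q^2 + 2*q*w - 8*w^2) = (q + 4*w)/(q - 2*w)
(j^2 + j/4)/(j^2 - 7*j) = (j + 1/4)/(j - 7)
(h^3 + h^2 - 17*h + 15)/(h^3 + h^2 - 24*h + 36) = (h^2 + 4*h - 5)/(h^2 + 4*h - 12)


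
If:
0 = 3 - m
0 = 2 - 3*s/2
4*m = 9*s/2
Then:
No Solution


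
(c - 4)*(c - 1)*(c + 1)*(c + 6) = c^4 + 2*c^3 - 25*c^2 - 2*c + 24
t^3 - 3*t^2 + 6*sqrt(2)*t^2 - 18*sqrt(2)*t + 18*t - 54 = (t - 3)*(t + 3*sqrt(2))^2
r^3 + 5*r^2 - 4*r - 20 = (r - 2)*(r + 2)*(r + 5)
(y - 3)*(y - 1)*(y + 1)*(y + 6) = y^4 + 3*y^3 - 19*y^2 - 3*y + 18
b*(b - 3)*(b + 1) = b^3 - 2*b^2 - 3*b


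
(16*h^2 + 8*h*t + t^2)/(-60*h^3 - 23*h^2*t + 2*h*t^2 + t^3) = (4*h + t)/(-15*h^2 - 2*h*t + t^2)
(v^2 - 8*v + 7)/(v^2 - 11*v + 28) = (v - 1)/(v - 4)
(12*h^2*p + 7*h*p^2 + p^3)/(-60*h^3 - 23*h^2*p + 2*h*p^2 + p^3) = p/(-5*h + p)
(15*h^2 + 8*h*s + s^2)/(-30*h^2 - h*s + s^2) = (3*h + s)/(-6*h + s)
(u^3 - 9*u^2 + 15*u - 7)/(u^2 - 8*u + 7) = u - 1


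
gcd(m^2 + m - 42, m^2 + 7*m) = m + 7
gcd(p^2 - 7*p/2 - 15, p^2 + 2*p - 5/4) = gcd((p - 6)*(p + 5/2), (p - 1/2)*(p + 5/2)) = p + 5/2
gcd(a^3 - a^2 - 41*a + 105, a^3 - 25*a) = a - 5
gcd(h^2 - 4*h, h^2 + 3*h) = h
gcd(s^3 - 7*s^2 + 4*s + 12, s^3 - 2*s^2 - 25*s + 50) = s - 2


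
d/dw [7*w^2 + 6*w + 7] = 14*w + 6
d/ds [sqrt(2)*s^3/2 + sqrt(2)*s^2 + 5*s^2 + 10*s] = 3*sqrt(2)*s^2/2 + 2*sqrt(2)*s + 10*s + 10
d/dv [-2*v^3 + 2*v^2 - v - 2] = -6*v^2 + 4*v - 1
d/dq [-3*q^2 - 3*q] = -6*q - 3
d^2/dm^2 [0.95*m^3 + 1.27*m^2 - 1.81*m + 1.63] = 5.7*m + 2.54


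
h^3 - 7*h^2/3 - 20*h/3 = h*(h - 4)*(h + 5/3)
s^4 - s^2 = s^2*(s - 1)*(s + 1)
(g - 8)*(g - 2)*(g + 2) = g^3 - 8*g^2 - 4*g + 32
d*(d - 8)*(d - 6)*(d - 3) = d^4 - 17*d^3 + 90*d^2 - 144*d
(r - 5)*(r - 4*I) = r^2 - 5*r - 4*I*r + 20*I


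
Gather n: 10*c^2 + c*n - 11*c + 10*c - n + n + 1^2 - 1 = 10*c^2 + c*n - c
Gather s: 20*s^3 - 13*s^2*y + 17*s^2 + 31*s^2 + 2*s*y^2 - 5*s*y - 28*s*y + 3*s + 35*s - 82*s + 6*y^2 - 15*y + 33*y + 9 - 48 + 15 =20*s^3 + s^2*(48 - 13*y) + s*(2*y^2 - 33*y - 44) + 6*y^2 + 18*y - 24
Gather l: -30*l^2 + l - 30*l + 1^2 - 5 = -30*l^2 - 29*l - 4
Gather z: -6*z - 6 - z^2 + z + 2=-z^2 - 5*z - 4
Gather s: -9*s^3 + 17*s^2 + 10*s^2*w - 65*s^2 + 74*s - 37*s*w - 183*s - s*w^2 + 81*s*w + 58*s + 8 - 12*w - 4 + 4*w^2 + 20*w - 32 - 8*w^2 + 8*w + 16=-9*s^3 + s^2*(10*w - 48) + s*(-w^2 + 44*w - 51) - 4*w^2 + 16*w - 12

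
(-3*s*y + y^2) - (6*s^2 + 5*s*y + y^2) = -6*s^2 - 8*s*y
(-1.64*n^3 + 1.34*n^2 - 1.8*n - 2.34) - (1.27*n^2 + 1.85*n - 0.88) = -1.64*n^3 + 0.0700000000000001*n^2 - 3.65*n - 1.46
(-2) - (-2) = 0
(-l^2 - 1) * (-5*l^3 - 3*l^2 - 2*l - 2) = 5*l^5 + 3*l^4 + 7*l^3 + 5*l^2 + 2*l + 2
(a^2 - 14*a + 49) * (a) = a^3 - 14*a^2 + 49*a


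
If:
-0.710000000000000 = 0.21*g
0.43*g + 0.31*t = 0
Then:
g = -3.38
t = 4.69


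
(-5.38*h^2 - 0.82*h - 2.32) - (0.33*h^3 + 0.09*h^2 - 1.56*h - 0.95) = -0.33*h^3 - 5.47*h^2 + 0.74*h - 1.37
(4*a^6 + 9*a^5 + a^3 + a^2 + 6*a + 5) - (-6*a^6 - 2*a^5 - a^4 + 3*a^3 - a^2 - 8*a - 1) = 10*a^6 + 11*a^5 + a^4 - 2*a^3 + 2*a^2 + 14*a + 6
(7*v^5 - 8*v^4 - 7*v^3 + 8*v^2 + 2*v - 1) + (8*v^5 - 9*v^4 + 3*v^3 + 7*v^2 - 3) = 15*v^5 - 17*v^4 - 4*v^3 + 15*v^2 + 2*v - 4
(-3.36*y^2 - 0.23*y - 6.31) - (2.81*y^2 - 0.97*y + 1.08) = -6.17*y^2 + 0.74*y - 7.39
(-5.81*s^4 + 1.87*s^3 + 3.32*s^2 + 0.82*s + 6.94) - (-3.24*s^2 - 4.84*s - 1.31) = -5.81*s^4 + 1.87*s^3 + 6.56*s^2 + 5.66*s + 8.25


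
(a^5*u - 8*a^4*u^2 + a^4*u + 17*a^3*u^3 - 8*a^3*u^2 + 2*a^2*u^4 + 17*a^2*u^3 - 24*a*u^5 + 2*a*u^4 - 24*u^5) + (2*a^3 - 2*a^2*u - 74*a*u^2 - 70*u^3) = a^5*u - 8*a^4*u^2 + a^4*u + 17*a^3*u^3 - 8*a^3*u^2 + 2*a^3 + 2*a^2*u^4 + 17*a^2*u^3 - 2*a^2*u - 24*a*u^5 + 2*a*u^4 - 74*a*u^2 - 24*u^5 - 70*u^3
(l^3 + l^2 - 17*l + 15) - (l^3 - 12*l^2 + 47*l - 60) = 13*l^2 - 64*l + 75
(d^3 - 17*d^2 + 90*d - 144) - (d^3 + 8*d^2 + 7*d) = -25*d^2 + 83*d - 144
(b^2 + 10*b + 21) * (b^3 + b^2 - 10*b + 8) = b^5 + 11*b^4 + 21*b^3 - 71*b^2 - 130*b + 168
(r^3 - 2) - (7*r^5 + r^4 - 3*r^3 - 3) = -7*r^5 - r^4 + 4*r^3 + 1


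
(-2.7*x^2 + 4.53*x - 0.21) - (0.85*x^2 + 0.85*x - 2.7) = -3.55*x^2 + 3.68*x + 2.49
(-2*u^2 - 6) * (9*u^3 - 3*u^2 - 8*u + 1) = -18*u^5 + 6*u^4 - 38*u^3 + 16*u^2 + 48*u - 6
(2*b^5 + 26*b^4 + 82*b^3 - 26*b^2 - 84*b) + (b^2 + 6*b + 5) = 2*b^5 + 26*b^4 + 82*b^3 - 25*b^2 - 78*b + 5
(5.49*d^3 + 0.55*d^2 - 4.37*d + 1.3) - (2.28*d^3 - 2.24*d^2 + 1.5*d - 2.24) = 3.21*d^3 + 2.79*d^2 - 5.87*d + 3.54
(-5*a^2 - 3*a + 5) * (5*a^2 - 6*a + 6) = -25*a^4 + 15*a^3 + 13*a^2 - 48*a + 30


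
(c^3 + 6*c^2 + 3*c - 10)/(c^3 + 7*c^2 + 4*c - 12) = (c + 5)/(c + 6)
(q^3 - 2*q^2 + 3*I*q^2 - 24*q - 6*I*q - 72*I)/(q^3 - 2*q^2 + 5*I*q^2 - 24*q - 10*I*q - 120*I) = (q + 3*I)/(q + 5*I)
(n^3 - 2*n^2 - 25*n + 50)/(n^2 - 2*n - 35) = (n^2 - 7*n + 10)/(n - 7)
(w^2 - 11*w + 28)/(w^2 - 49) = (w - 4)/(w + 7)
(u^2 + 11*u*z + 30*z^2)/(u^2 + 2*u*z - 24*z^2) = (-u - 5*z)/(-u + 4*z)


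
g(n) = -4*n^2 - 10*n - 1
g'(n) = -8*n - 10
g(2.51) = -51.30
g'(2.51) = -30.08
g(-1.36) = 5.20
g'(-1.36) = 0.88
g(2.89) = -63.31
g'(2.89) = -33.12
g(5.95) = -202.11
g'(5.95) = -57.60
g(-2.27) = 1.09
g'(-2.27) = 8.16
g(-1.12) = 5.18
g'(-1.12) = -1.04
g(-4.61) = -39.91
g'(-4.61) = 26.88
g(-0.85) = 4.61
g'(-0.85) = -3.20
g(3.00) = -67.00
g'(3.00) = -34.00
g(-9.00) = -235.00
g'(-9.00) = 62.00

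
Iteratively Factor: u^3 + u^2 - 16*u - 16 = (u - 4)*(u^2 + 5*u + 4) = (u - 4)*(u + 1)*(u + 4)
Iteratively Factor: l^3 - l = (l)*(l^2 - 1) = l*(l + 1)*(l - 1)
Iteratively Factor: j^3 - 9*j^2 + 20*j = (j - 5)*(j^2 - 4*j) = (j - 5)*(j - 4)*(j)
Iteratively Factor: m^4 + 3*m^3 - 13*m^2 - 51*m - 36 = (m + 3)*(m^3 - 13*m - 12) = (m - 4)*(m + 3)*(m^2 + 4*m + 3) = (m - 4)*(m + 3)^2*(m + 1)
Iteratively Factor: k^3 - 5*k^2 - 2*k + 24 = (k + 2)*(k^2 - 7*k + 12) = (k - 4)*(k + 2)*(k - 3)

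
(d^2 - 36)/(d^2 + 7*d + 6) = (d - 6)/(d + 1)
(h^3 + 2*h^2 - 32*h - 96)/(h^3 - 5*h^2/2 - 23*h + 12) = 2*(h + 4)/(2*h - 1)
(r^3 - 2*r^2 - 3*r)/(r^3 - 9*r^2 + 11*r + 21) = r/(r - 7)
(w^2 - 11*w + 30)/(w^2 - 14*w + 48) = (w - 5)/(w - 8)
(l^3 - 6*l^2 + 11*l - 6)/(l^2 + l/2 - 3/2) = 2*(l^2 - 5*l + 6)/(2*l + 3)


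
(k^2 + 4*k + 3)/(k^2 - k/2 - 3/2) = 2*(k + 3)/(2*k - 3)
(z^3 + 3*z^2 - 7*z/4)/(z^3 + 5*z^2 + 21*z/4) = (2*z - 1)/(2*z + 3)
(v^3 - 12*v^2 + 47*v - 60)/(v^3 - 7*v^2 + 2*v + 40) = (v - 3)/(v + 2)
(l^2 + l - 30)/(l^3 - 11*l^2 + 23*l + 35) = (l + 6)/(l^2 - 6*l - 7)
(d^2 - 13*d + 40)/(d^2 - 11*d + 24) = (d - 5)/(d - 3)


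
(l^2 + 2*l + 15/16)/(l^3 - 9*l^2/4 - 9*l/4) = (l + 5/4)/(l*(l - 3))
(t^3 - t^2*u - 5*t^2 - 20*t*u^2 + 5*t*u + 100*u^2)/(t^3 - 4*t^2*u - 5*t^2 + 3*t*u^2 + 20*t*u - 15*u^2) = (t^2 - t*u - 20*u^2)/(t^2 - 4*t*u + 3*u^2)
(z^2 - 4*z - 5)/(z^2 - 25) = (z + 1)/(z + 5)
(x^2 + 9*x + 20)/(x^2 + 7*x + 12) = (x + 5)/(x + 3)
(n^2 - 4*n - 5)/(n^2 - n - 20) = (n + 1)/(n + 4)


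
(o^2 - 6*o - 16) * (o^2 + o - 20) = o^4 - 5*o^3 - 42*o^2 + 104*o + 320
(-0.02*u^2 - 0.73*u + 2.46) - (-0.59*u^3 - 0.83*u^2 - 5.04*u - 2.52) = 0.59*u^3 + 0.81*u^2 + 4.31*u + 4.98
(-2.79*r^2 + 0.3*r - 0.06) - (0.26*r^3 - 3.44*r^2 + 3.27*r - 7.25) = -0.26*r^3 + 0.65*r^2 - 2.97*r + 7.19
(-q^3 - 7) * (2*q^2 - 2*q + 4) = -2*q^5 + 2*q^4 - 4*q^3 - 14*q^2 + 14*q - 28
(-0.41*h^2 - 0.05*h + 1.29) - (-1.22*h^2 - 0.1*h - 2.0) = 0.81*h^2 + 0.05*h + 3.29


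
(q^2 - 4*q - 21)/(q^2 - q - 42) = (q + 3)/(q + 6)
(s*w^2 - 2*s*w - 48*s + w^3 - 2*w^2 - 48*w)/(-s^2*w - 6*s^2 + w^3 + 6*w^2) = (8 - w)/(s - w)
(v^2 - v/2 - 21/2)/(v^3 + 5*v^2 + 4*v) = (2*v^2 - v - 21)/(2*v*(v^2 + 5*v + 4))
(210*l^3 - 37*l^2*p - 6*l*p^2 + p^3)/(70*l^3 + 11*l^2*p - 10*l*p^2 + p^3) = (6*l + p)/(2*l + p)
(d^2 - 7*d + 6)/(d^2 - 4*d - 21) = (-d^2 + 7*d - 6)/(-d^2 + 4*d + 21)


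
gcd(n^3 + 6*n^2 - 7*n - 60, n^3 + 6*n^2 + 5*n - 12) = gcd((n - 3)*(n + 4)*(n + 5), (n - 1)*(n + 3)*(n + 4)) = n + 4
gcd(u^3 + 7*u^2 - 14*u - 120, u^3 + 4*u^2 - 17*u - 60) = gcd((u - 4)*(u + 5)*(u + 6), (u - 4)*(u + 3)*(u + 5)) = u^2 + u - 20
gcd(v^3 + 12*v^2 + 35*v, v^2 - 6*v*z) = v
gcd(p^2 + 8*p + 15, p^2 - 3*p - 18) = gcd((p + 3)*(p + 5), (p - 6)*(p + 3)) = p + 3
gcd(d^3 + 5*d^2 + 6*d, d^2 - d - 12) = d + 3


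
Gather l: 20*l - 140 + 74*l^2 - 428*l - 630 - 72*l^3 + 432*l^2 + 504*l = -72*l^3 + 506*l^2 + 96*l - 770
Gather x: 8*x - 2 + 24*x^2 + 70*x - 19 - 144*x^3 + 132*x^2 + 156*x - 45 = -144*x^3 + 156*x^2 + 234*x - 66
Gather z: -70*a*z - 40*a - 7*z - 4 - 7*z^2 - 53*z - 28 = -40*a - 7*z^2 + z*(-70*a - 60) - 32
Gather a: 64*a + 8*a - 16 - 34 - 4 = 72*a - 54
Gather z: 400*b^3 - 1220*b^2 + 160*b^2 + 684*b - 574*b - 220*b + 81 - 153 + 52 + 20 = 400*b^3 - 1060*b^2 - 110*b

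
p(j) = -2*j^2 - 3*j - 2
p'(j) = -4*j - 3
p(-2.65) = -8.10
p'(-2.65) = 7.60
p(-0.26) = -1.36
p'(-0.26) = -1.96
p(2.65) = -24.00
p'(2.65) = -13.60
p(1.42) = -10.29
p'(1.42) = -8.68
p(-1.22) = -1.32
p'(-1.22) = 1.88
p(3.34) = -34.33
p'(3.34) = -16.36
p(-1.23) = -1.34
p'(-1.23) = 1.92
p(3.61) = -38.89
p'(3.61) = -17.44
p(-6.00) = -56.00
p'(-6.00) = 21.00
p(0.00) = -2.00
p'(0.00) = -3.00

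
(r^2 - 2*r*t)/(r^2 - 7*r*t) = (r - 2*t)/(r - 7*t)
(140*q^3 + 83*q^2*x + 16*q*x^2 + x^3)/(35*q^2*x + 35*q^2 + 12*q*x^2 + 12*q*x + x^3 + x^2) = (4*q + x)/(x + 1)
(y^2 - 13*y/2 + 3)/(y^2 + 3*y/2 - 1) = (y - 6)/(y + 2)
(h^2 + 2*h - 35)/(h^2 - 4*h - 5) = (h + 7)/(h + 1)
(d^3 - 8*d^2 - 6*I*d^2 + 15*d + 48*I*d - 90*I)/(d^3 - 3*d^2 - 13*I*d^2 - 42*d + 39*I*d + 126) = (d - 5)/(d - 7*I)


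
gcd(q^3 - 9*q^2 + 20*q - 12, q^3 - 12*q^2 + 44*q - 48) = q^2 - 8*q + 12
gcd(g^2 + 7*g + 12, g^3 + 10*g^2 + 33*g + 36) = g^2 + 7*g + 12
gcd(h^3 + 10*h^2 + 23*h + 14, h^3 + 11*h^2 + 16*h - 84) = h + 7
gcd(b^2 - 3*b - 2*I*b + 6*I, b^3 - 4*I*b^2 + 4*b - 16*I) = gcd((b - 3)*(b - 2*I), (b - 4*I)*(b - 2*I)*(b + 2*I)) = b - 2*I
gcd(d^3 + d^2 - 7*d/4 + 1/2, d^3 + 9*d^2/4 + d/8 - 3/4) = d^2 + 3*d/2 - 1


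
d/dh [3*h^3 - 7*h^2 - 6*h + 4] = 9*h^2 - 14*h - 6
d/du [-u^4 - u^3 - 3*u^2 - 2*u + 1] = -4*u^3 - 3*u^2 - 6*u - 2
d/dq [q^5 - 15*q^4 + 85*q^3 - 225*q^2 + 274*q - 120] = 5*q^4 - 60*q^3 + 255*q^2 - 450*q + 274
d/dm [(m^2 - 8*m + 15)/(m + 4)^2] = 2*(8*m - 31)/(m^3 + 12*m^2 + 48*m + 64)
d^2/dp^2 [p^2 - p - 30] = 2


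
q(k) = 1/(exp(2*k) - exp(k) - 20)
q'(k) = (-2*exp(2*k) + exp(k))/(exp(2*k) - exp(k) - 20)^2 = (1 - 2*exp(k))*exp(k)/(-exp(2*k) + exp(k) + 20)^2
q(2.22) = 0.02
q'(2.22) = -0.05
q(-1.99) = -0.05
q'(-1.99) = 0.00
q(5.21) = 0.00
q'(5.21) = -0.00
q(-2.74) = -0.05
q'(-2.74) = 0.00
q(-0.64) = -0.05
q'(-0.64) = -0.00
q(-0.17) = -0.05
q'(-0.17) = -0.00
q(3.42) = 0.00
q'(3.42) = -0.00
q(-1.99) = -0.05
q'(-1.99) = 0.00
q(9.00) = 0.00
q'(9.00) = 0.00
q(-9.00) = -0.05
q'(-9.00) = 0.00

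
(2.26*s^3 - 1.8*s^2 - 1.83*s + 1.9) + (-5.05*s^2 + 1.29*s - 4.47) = 2.26*s^3 - 6.85*s^2 - 0.54*s - 2.57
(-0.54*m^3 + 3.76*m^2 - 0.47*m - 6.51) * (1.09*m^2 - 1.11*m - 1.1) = -0.5886*m^5 + 4.6978*m^4 - 4.0919*m^3 - 10.7102*m^2 + 7.7431*m + 7.161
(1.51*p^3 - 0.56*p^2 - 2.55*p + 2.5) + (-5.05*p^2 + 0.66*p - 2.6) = 1.51*p^3 - 5.61*p^2 - 1.89*p - 0.1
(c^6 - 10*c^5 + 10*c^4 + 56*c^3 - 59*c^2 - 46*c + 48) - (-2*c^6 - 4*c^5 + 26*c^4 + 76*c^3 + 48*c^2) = 3*c^6 - 6*c^5 - 16*c^4 - 20*c^3 - 107*c^2 - 46*c + 48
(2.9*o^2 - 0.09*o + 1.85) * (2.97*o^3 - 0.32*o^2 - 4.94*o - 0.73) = 8.613*o^5 - 1.1953*o^4 - 8.8027*o^3 - 2.2644*o^2 - 9.0733*o - 1.3505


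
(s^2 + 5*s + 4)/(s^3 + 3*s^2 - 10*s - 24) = (s + 1)/(s^2 - s - 6)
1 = 1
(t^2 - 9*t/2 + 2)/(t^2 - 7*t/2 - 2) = (2*t - 1)/(2*t + 1)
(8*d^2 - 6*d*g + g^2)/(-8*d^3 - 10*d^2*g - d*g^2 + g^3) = (-2*d + g)/(2*d^2 + 3*d*g + g^2)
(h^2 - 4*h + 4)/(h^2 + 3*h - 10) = (h - 2)/(h + 5)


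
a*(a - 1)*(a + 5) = a^3 + 4*a^2 - 5*a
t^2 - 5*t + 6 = (t - 3)*(t - 2)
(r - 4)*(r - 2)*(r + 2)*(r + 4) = r^4 - 20*r^2 + 64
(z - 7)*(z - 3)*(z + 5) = z^3 - 5*z^2 - 29*z + 105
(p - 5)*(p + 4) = p^2 - p - 20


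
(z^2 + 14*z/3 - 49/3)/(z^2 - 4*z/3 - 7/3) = (z + 7)/(z + 1)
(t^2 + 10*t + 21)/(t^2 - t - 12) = (t + 7)/(t - 4)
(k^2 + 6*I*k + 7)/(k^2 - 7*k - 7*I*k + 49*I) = (k^2 + 6*I*k + 7)/(k^2 - 7*k - 7*I*k + 49*I)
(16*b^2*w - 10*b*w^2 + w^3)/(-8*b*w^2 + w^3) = (-2*b + w)/w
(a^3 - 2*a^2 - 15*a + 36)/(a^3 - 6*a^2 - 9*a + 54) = (a^2 + a - 12)/(a^2 - 3*a - 18)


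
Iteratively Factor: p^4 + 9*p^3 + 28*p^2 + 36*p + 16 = (p + 2)*(p^3 + 7*p^2 + 14*p + 8) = (p + 2)^2*(p^2 + 5*p + 4) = (p + 2)^2*(p + 4)*(p + 1)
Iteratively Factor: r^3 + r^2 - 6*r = (r + 3)*(r^2 - 2*r) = r*(r + 3)*(r - 2)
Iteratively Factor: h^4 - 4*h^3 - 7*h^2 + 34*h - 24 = (h - 4)*(h^3 - 7*h + 6) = (h - 4)*(h - 2)*(h^2 + 2*h - 3) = (h - 4)*(h - 2)*(h + 3)*(h - 1)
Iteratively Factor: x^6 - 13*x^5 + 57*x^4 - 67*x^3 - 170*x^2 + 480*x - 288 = (x - 4)*(x^5 - 9*x^4 + 21*x^3 + 17*x^2 - 102*x + 72) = (x - 4)*(x - 1)*(x^4 - 8*x^3 + 13*x^2 + 30*x - 72) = (x - 4)*(x - 1)*(x + 2)*(x^3 - 10*x^2 + 33*x - 36) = (x - 4)^2*(x - 1)*(x + 2)*(x^2 - 6*x + 9) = (x - 4)^2*(x - 3)*(x - 1)*(x + 2)*(x - 3)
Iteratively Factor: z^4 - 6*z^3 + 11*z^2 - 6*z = (z)*(z^3 - 6*z^2 + 11*z - 6) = z*(z - 1)*(z^2 - 5*z + 6) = z*(z - 2)*(z - 1)*(z - 3)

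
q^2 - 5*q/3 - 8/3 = (q - 8/3)*(q + 1)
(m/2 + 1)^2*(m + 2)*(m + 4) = m^4/4 + 5*m^3/2 + 9*m^2 + 14*m + 8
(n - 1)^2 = n^2 - 2*n + 1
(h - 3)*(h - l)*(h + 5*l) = h^3 + 4*h^2*l - 3*h^2 - 5*h*l^2 - 12*h*l + 15*l^2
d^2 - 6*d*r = d*(d - 6*r)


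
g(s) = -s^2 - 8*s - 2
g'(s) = -2*s - 8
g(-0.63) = 2.64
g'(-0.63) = -6.74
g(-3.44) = 13.69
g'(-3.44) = -1.12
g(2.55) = -28.90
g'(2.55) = -13.10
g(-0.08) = -1.37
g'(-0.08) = -7.84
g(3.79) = -46.68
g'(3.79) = -15.58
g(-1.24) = 6.38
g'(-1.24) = -5.52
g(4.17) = -52.75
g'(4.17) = -16.34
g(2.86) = -33.06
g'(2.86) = -13.72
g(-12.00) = -50.00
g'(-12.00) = 16.00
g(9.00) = -155.00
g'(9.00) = -26.00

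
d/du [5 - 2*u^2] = -4*u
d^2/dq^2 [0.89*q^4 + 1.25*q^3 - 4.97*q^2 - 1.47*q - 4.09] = 10.68*q^2 + 7.5*q - 9.94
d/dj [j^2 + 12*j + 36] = 2*j + 12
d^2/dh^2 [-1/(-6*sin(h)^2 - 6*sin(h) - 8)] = 3*(-12*sin(h)^4 - 9*sin(h)^3 + 31*sin(h)^2 + 22*sin(h) - 2)/(2*(3*sin(h)^2 + 3*sin(h) + 4)^3)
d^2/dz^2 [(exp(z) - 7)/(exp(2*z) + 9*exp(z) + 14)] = (exp(4*z) - 37*exp(3*z) - 273*exp(2*z) - 301*exp(z) + 1078)*exp(z)/(exp(6*z) + 27*exp(5*z) + 285*exp(4*z) + 1485*exp(3*z) + 3990*exp(2*z) + 5292*exp(z) + 2744)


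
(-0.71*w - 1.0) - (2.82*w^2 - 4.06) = -2.82*w^2 - 0.71*w + 3.06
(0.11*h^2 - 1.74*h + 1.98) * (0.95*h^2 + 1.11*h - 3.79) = 0.1045*h^4 - 1.5309*h^3 - 0.4673*h^2 + 8.7924*h - 7.5042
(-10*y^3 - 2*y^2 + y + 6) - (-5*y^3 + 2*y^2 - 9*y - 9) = -5*y^3 - 4*y^2 + 10*y + 15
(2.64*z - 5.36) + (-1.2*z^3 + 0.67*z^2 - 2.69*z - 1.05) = -1.2*z^3 + 0.67*z^2 - 0.0499999999999998*z - 6.41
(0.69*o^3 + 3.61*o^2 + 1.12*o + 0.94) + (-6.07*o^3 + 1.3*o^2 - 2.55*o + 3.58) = -5.38*o^3 + 4.91*o^2 - 1.43*o + 4.52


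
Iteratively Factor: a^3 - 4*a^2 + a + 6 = (a - 3)*(a^2 - a - 2) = (a - 3)*(a - 2)*(a + 1)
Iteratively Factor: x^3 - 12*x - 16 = (x + 2)*(x^2 - 2*x - 8) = (x + 2)^2*(x - 4)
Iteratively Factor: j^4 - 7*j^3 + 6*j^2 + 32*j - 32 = (j - 4)*(j^3 - 3*j^2 - 6*j + 8) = (j - 4)*(j - 1)*(j^2 - 2*j - 8) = (j - 4)^2*(j - 1)*(j + 2)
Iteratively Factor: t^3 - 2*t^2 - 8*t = (t - 4)*(t^2 + 2*t) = (t - 4)*(t + 2)*(t)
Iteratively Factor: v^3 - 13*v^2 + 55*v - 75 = (v - 3)*(v^2 - 10*v + 25) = (v - 5)*(v - 3)*(v - 5)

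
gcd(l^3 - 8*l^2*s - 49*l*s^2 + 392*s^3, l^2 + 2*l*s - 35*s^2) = l + 7*s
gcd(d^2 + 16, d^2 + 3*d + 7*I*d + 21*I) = 1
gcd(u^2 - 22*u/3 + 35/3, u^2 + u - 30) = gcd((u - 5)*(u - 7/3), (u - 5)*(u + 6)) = u - 5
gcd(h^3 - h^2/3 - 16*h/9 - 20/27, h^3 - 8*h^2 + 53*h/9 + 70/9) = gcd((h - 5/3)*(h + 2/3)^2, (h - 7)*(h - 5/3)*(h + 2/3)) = h^2 - h - 10/9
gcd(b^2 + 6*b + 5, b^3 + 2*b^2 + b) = b + 1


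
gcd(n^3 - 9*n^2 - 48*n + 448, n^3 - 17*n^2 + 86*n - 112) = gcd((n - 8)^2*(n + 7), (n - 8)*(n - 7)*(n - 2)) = n - 8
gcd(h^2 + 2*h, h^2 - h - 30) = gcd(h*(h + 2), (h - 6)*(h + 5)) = 1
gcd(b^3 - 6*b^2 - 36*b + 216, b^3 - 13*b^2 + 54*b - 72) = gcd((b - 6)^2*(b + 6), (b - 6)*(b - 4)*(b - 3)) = b - 6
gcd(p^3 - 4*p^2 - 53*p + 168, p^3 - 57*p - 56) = p^2 - p - 56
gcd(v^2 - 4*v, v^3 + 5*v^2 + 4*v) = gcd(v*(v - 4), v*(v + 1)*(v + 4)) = v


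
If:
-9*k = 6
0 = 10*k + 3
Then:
No Solution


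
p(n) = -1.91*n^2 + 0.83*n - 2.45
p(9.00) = -149.69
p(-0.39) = -3.06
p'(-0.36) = 2.21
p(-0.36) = -3.00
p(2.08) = -8.99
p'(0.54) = -1.23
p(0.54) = -2.56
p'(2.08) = -7.12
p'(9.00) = -33.55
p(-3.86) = -34.11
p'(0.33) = -0.43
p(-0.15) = -2.62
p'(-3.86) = 15.58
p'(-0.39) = 2.32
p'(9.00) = -33.55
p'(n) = 0.83 - 3.82*n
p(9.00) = -149.69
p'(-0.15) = 1.40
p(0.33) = -2.38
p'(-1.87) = 7.97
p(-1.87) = -10.68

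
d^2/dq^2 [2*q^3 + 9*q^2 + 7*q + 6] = 12*q + 18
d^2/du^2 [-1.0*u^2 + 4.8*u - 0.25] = -2.00000000000000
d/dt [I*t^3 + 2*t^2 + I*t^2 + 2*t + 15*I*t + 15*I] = 3*I*t^2 + 2*t*(2 + I) + 2 + 15*I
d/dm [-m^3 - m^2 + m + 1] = -3*m^2 - 2*m + 1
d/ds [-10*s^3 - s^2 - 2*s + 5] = -30*s^2 - 2*s - 2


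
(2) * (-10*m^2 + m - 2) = -20*m^2 + 2*m - 4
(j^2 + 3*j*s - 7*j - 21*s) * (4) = 4*j^2 + 12*j*s - 28*j - 84*s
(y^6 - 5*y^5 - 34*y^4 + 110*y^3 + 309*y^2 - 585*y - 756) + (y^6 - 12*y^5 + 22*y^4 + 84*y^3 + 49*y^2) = 2*y^6 - 17*y^5 - 12*y^4 + 194*y^3 + 358*y^2 - 585*y - 756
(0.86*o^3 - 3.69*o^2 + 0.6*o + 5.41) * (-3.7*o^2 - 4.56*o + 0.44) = -3.182*o^5 + 9.7314*o^4 + 14.9848*o^3 - 24.3766*o^2 - 24.4056*o + 2.3804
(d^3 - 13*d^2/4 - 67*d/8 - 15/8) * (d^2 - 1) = d^5 - 13*d^4/4 - 75*d^3/8 + 11*d^2/8 + 67*d/8 + 15/8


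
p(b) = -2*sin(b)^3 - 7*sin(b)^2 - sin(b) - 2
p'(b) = -6*sin(b)^2*cos(b) - 14*sin(b)*cos(b) - cos(b) = (-14*sin(b) + 3*cos(2*b) - 4)*cos(b)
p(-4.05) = -8.12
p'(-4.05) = 9.70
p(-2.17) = -4.82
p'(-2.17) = -3.65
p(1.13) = -10.11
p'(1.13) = -7.92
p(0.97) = -8.71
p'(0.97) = -9.40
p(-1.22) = -5.58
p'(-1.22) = 2.36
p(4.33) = -5.50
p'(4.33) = -2.55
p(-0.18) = -2.03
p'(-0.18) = 1.29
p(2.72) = -3.72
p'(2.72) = 7.06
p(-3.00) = -1.99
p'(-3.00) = -0.85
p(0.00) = -2.00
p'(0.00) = -1.00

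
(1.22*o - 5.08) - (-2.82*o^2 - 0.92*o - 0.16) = 2.82*o^2 + 2.14*o - 4.92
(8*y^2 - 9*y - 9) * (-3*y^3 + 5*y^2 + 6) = -24*y^5 + 67*y^4 - 18*y^3 + 3*y^2 - 54*y - 54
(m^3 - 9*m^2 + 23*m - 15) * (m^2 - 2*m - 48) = m^5 - 11*m^4 - 7*m^3 + 371*m^2 - 1074*m + 720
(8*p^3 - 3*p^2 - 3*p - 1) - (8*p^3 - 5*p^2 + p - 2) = 2*p^2 - 4*p + 1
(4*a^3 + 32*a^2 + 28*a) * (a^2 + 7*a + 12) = 4*a^5 + 60*a^4 + 300*a^3 + 580*a^2 + 336*a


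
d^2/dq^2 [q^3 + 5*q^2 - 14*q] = 6*q + 10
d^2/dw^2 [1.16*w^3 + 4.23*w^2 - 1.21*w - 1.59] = 6.96*w + 8.46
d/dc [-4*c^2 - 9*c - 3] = -8*c - 9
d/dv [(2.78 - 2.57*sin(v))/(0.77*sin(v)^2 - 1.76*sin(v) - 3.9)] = (1.9789*sin(v)^2 - 4.2812*sin(v) + 14.9158)*cos(v)/(0.5929*sin(v)^4 - 2.7104*sin(v)^3 - 2.9084*sin(v)^2 + 13.728*sin(v) + 15.21)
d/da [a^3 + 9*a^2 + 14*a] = 3*a^2 + 18*a + 14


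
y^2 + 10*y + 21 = (y + 3)*(y + 7)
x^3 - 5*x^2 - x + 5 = (x - 5)*(x - 1)*(x + 1)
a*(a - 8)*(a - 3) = a^3 - 11*a^2 + 24*a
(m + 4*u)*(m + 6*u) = m^2 + 10*m*u + 24*u^2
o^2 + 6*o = o*(o + 6)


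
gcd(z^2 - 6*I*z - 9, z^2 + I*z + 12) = z - 3*I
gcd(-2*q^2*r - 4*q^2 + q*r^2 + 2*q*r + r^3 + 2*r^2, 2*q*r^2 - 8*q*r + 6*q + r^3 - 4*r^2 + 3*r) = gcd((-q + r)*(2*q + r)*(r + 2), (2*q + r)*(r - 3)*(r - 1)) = 2*q + r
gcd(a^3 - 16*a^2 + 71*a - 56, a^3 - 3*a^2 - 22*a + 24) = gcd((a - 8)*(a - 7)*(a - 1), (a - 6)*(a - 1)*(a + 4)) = a - 1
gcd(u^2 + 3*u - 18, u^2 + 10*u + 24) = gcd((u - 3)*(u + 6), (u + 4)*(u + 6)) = u + 6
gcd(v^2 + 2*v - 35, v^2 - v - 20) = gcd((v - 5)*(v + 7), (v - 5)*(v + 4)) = v - 5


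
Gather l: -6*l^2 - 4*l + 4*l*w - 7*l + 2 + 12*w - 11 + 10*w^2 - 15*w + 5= -6*l^2 + l*(4*w - 11) + 10*w^2 - 3*w - 4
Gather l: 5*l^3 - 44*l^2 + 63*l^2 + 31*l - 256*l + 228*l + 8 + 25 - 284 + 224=5*l^3 + 19*l^2 + 3*l - 27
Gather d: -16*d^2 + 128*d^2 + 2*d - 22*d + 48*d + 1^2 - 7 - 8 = 112*d^2 + 28*d - 14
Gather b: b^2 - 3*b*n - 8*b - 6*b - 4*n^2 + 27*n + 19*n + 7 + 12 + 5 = b^2 + b*(-3*n - 14) - 4*n^2 + 46*n + 24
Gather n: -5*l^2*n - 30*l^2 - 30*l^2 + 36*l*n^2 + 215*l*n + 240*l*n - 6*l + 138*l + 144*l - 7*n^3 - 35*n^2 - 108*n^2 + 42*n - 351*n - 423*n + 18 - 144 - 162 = -60*l^2 + 276*l - 7*n^3 + n^2*(36*l - 143) + n*(-5*l^2 + 455*l - 732) - 288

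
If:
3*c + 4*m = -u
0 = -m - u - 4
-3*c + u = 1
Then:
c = -19/6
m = 9/2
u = -17/2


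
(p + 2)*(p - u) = p^2 - p*u + 2*p - 2*u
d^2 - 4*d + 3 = (d - 3)*(d - 1)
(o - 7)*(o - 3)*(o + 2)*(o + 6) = o^4 - 2*o^3 - 47*o^2 + 48*o + 252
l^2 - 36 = (l - 6)*(l + 6)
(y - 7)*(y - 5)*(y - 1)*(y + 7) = y^4 - 6*y^3 - 44*y^2 + 294*y - 245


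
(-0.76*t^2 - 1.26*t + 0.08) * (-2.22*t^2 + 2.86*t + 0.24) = 1.6872*t^4 + 0.6236*t^3 - 3.9636*t^2 - 0.0736*t + 0.0192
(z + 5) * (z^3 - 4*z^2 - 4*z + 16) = z^4 + z^3 - 24*z^2 - 4*z + 80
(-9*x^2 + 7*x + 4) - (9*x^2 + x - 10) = -18*x^2 + 6*x + 14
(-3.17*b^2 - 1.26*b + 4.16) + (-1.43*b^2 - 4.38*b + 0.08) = -4.6*b^2 - 5.64*b + 4.24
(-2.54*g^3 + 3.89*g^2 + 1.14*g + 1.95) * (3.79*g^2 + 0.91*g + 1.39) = -9.6266*g^5 + 12.4317*g^4 + 4.3299*g^3 + 13.835*g^2 + 3.3591*g + 2.7105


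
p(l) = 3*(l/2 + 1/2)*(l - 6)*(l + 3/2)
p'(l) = 3*(l/2 + 1/2)*(l - 6) + 3*(l/2 + 1/2)*(l + 3/2) + 3*(l - 6)*(l + 3/2)/2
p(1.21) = -43.03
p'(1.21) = -26.37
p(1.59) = -52.94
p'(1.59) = -25.57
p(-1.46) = 0.21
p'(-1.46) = 4.67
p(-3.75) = -90.49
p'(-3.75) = 82.41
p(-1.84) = -3.36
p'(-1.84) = 14.31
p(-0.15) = -10.59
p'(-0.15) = -18.57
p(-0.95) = -0.29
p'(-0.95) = -6.21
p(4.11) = -81.27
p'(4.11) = 12.61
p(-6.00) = -405.00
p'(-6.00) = 204.75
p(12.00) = 1579.50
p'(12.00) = 501.75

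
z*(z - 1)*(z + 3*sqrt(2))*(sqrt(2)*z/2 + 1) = sqrt(2)*z^4/2 - sqrt(2)*z^3/2 + 4*z^3 - 4*z^2 + 3*sqrt(2)*z^2 - 3*sqrt(2)*z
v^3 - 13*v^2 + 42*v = v*(v - 7)*(v - 6)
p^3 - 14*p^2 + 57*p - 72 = (p - 8)*(p - 3)^2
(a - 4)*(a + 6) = a^2 + 2*a - 24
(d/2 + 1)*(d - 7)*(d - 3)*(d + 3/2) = d^4/2 - 13*d^3/4 - 11*d^2/2 + 87*d/4 + 63/2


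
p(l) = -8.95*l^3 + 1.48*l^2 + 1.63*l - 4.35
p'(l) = -26.85*l^2 + 2.96*l + 1.63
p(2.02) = -68.79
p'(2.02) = -101.95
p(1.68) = -39.87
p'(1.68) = -69.18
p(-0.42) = -4.11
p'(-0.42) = -4.35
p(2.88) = -201.18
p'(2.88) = -212.55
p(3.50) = -364.25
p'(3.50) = -316.92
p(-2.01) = 71.03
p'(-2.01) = -112.80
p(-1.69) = 40.32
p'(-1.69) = -80.06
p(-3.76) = 486.20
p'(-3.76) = -389.09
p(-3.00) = 245.73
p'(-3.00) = -248.90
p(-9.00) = 6625.41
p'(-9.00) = -2199.86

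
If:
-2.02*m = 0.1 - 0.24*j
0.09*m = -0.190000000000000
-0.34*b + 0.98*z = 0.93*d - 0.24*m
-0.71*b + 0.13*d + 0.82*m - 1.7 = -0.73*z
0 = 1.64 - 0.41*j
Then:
No Solution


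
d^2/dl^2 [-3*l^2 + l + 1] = -6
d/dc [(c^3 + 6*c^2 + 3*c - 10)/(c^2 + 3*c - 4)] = (c^2 + 8*c + 18)/(c^2 + 8*c + 16)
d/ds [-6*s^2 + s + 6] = 1 - 12*s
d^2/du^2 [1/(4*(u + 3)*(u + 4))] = ((u + 3)^2 + (u + 3)*(u + 4) + (u + 4)^2)/(2*(u + 3)^3*(u + 4)^3)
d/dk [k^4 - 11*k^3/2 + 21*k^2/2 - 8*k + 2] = 4*k^3 - 33*k^2/2 + 21*k - 8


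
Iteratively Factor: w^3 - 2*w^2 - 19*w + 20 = (w - 1)*(w^2 - w - 20) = (w - 5)*(w - 1)*(w + 4)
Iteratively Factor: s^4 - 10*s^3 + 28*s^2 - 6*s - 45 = (s + 1)*(s^3 - 11*s^2 + 39*s - 45) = (s - 3)*(s + 1)*(s^2 - 8*s + 15) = (s - 3)^2*(s + 1)*(s - 5)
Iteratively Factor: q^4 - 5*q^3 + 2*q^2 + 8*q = (q - 2)*(q^3 - 3*q^2 - 4*q) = (q - 4)*(q - 2)*(q^2 + q) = q*(q - 4)*(q - 2)*(q + 1)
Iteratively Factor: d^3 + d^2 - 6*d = (d + 3)*(d^2 - 2*d) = d*(d + 3)*(d - 2)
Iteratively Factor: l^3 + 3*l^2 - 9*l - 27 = (l + 3)*(l^2 - 9) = (l - 3)*(l + 3)*(l + 3)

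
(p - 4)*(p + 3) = p^2 - p - 12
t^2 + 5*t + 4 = (t + 1)*(t + 4)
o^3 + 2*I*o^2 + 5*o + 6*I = (o - 2*I)*(o + I)*(o + 3*I)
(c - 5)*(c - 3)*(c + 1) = c^3 - 7*c^2 + 7*c + 15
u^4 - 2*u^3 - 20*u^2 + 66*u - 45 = (u - 3)^2*(u - 1)*(u + 5)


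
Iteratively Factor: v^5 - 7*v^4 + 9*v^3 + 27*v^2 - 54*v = (v + 2)*(v^4 - 9*v^3 + 27*v^2 - 27*v) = (v - 3)*(v + 2)*(v^3 - 6*v^2 + 9*v) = (v - 3)^2*(v + 2)*(v^2 - 3*v) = (v - 3)^3*(v + 2)*(v)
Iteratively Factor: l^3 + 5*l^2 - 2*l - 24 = (l - 2)*(l^2 + 7*l + 12) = (l - 2)*(l + 3)*(l + 4)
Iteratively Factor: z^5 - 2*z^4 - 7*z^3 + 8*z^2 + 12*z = (z + 2)*(z^4 - 4*z^3 + z^2 + 6*z) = (z - 2)*(z + 2)*(z^3 - 2*z^2 - 3*z) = (z - 3)*(z - 2)*(z + 2)*(z^2 + z) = (z - 3)*(z - 2)*(z + 1)*(z + 2)*(z)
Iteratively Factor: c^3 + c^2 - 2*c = (c + 2)*(c^2 - c) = c*(c + 2)*(c - 1)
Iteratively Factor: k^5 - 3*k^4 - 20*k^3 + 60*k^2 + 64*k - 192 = (k + 2)*(k^4 - 5*k^3 - 10*k^2 + 80*k - 96) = (k - 4)*(k + 2)*(k^3 - k^2 - 14*k + 24) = (k - 4)*(k - 3)*(k + 2)*(k^2 + 2*k - 8) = (k - 4)*(k - 3)*(k + 2)*(k + 4)*(k - 2)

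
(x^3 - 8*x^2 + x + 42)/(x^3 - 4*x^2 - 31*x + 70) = (x^2 - x - 6)/(x^2 + 3*x - 10)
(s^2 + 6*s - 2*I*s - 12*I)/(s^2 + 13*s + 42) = (s - 2*I)/(s + 7)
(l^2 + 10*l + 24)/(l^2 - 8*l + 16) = (l^2 + 10*l + 24)/(l^2 - 8*l + 16)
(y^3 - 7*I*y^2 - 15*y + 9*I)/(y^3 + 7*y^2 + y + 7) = (y^2 - 6*I*y - 9)/(y^2 + y*(7 + I) + 7*I)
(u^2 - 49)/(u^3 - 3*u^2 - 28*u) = (u + 7)/(u*(u + 4))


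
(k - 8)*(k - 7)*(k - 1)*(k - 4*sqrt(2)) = k^4 - 16*k^3 - 4*sqrt(2)*k^3 + 71*k^2 + 64*sqrt(2)*k^2 - 284*sqrt(2)*k - 56*k + 224*sqrt(2)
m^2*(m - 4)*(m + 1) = m^4 - 3*m^3 - 4*m^2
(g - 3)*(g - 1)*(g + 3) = g^3 - g^2 - 9*g + 9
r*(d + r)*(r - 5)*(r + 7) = d*r^3 + 2*d*r^2 - 35*d*r + r^4 + 2*r^3 - 35*r^2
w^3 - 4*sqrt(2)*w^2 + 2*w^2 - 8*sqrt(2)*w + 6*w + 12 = (w + 2)*(w - 3*sqrt(2))*(w - sqrt(2))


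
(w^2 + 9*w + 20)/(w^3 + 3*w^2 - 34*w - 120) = 1/(w - 6)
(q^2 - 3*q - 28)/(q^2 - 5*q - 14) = (q + 4)/(q + 2)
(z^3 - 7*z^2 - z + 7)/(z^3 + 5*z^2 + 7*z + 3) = (z^2 - 8*z + 7)/(z^2 + 4*z + 3)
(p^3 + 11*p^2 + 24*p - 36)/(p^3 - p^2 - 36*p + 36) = (p + 6)/(p - 6)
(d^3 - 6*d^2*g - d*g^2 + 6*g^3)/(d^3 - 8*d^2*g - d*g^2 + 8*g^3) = (d - 6*g)/(d - 8*g)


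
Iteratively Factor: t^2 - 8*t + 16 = (t - 4)*(t - 4)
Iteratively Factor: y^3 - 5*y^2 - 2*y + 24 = (y - 4)*(y^2 - y - 6) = (y - 4)*(y - 3)*(y + 2)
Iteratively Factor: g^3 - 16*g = (g)*(g^2 - 16) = g*(g - 4)*(g + 4)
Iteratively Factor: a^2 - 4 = (a - 2)*(a + 2)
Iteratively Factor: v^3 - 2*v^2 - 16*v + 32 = (v + 4)*(v^2 - 6*v + 8) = (v - 4)*(v + 4)*(v - 2)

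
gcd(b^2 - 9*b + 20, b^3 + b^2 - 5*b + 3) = 1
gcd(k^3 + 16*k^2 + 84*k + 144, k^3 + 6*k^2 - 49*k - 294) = k + 6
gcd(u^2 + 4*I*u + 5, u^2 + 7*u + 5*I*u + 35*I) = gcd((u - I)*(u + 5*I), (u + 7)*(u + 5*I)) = u + 5*I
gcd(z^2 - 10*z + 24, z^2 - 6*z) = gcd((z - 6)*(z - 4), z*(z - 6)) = z - 6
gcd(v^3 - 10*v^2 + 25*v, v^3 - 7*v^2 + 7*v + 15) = v - 5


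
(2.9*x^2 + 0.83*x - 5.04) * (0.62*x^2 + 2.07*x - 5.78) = 1.798*x^4 + 6.5176*x^3 - 18.1687*x^2 - 15.2302*x + 29.1312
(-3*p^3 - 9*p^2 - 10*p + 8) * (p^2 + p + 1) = -3*p^5 - 12*p^4 - 22*p^3 - 11*p^2 - 2*p + 8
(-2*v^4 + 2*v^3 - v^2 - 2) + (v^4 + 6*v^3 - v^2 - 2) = -v^4 + 8*v^3 - 2*v^2 - 4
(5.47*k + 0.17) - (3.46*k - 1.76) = 2.01*k + 1.93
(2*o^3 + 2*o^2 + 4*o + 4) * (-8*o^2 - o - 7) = -16*o^5 - 18*o^4 - 48*o^3 - 50*o^2 - 32*o - 28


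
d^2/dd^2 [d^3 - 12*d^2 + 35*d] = 6*d - 24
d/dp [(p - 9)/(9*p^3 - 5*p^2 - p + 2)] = (9*p^3 - 5*p^2 - p + (p - 9)*(-27*p^2 + 10*p + 1) + 2)/(9*p^3 - 5*p^2 - p + 2)^2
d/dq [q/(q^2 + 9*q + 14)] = (14 - q^2)/(q^4 + 18*q^3 + 109*q^2 + 252*q + 196)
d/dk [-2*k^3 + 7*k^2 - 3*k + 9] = -6*k^2 + 14*k - 3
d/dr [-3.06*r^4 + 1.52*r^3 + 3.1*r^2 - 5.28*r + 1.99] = -12.24*r^3 + 4.56*r^2 + 6.2*r - 5.28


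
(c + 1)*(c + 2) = c^2 + 3*c + 2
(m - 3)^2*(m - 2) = m^3 - 8*m^2 + 21*m - 18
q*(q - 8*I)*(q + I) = q^3 - 7*I*q^2 + 8*q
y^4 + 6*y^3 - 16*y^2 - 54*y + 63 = (y - 3)*(y - 1)*(y + 3)*(y + 7)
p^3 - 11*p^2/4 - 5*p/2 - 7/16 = (p - 7/2)*(p + 1/4)*(p + 1/2)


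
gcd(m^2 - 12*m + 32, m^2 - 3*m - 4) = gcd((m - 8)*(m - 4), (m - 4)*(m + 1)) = m - 4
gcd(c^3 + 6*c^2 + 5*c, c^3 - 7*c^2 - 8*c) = c^2 + c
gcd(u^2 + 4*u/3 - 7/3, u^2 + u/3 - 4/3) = u - 1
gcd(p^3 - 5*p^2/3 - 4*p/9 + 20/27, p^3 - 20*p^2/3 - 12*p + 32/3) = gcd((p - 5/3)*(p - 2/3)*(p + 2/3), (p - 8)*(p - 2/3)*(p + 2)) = p - 2/3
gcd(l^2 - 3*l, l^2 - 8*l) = l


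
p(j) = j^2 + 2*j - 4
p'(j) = 2*j + 2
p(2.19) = 5.18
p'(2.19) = 6.38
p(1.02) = -0.92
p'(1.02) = 4.04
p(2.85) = 9.82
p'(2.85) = 7.70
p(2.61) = 8.03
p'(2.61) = 7.22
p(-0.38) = -4.62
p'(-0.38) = 1.24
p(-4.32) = 6.02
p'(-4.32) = -6.64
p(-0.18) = -4.33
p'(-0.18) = 1.64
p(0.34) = -3.20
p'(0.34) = 2.68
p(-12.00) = 116.00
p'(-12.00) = -22.00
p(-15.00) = 191.00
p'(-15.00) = -28.00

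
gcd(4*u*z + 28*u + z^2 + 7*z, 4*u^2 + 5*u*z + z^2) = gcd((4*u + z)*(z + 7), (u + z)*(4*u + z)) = 4*u + z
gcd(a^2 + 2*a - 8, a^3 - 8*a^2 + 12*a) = a - 2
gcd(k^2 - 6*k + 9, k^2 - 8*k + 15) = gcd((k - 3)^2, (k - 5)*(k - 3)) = k - 3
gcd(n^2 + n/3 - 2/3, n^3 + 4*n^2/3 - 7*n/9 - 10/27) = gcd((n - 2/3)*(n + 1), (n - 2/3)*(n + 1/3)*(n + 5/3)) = n - 2/3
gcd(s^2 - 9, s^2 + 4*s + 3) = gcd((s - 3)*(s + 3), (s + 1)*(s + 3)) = s + 3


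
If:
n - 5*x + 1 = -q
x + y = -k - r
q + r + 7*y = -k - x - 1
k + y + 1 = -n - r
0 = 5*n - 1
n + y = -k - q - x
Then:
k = -157/30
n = 1/5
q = 24/5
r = 5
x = 6/5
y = -29/30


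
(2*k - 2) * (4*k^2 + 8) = 8*k^3 - 8*k^2 + 16*k - 16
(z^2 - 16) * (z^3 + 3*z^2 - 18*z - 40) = z^5 + 3*z^4 - 34*z^3 - 88*z^2 + 288*z + 640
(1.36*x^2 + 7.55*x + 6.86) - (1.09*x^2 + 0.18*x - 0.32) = 0.27*x^2 + 7.37*x + 7.18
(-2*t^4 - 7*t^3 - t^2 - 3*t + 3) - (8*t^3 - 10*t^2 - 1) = -2*t^4 - 15*t^3 + 9*t^2 - 3*t + 4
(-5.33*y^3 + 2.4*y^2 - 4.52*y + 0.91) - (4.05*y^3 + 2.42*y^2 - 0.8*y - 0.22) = -9.38*y^3 - 0.02*y^2 - 3.72*y + 1.13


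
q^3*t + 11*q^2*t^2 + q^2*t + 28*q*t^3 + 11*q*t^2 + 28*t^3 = (q + 4*t)*(q + 7*t)*(q*t + t)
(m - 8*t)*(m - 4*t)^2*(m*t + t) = m^4*t - 16*m^3*t^2 + m^3*t + 80*m^2*t^3 - 16*m^2*t^2 - 128*m*t^4 + 80*m*t^3 - 128*t^4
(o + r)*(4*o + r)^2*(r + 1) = 16*o^3*r + 16*o^3 + 24*o^2*r^2 + 24*o^2*r + 9*o*r^3 + 9*o*r^2 + r^4 + r^3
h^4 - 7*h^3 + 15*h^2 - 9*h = h*(h - 3)^2*(h - 1)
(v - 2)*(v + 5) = v^2 + 3*v - 10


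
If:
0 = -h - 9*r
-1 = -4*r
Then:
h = -9/4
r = 1/4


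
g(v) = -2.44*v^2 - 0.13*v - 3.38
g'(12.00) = -58.69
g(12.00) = -356.30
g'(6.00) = -29.41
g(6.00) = -92.00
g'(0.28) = -1.50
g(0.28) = -3.61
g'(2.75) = -13.55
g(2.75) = -22.19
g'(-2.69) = 13.00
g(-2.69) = -20.69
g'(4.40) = -21.60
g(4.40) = -51.19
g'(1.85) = -9.16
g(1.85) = -11.97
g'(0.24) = -1.30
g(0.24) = -3.55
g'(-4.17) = 20.22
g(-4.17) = -45.27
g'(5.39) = -26.43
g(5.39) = -74.97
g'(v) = -4.88*v - 0.13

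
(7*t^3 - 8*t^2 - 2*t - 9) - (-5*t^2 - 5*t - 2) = 7*t^3 - 3*t^2 + 3*t - 7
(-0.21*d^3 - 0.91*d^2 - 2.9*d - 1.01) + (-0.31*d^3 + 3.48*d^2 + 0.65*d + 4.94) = -0.52*d^3 + 2.57*d^2 - 2.25*d + 3.93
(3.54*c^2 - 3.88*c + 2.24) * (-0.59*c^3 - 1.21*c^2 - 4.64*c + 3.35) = -2.0886*c^5 - 1.9942*c^4 - 13.0524*c^3 + 27.1518*c^2 - 23.3916*c + 7.504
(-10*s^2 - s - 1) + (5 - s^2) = -11*s^2 - s + 4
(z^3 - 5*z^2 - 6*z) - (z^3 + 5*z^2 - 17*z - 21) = -10*z^2 + 11*z + 21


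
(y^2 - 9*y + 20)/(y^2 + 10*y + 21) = (y^2 - 9*y + 20)/(y^2 + 10*y + 21)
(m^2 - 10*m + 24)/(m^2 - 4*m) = (m - 6)/m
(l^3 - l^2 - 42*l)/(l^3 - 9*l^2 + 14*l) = (l + 6)/(l - 2)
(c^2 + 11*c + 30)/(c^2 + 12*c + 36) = (c + 5)/(c + 6)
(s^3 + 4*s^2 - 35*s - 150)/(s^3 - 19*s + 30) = (s^2 - s - 30)/(s^2 - 5*s + 6)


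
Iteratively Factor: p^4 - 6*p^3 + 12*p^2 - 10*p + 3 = (p - 3)*(p^3 - 3*p^2 + 3*p - 1) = (p - 3)*(p - 1)*(p^2 - 2*p + 1) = (p - 3)*(p - 1)^2*(p - 1)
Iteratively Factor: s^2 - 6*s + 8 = (s - 2)*(s - 4)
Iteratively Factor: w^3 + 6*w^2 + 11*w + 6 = (w + 2)*(w^2 + 4*w + 3) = (w + 1)*(w + 2)*(w + 3)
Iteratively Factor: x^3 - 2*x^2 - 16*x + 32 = (x - 2)*(x^2 - 16) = (x - 4)*(x - 2)*(x + 4)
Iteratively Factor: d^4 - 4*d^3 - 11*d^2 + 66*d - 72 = (d - 3)*(d^3 - d^2 - 14*d + 24) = (d - 3)*(d + 4)*(d^2 - 5*d + 6) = (d - 3)^2*(d + 4)*(d - 2)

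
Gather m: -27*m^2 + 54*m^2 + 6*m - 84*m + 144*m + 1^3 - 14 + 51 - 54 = 27*m^2 + 66*m - 16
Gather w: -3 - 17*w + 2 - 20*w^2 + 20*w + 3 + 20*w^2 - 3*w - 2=0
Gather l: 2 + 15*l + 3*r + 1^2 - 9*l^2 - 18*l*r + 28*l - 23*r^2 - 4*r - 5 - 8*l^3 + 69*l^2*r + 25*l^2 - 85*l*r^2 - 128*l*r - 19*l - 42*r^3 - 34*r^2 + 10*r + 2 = -8*l^3 + l^2*(69*r + 16) + l*(-85*r^2 - 146*r + 24) - 42*r^3 - 57*r^2 + 9*r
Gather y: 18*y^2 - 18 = 18*y^2 - 18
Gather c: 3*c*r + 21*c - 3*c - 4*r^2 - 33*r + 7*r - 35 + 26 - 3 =c*(3*r + 18) - 4*r^2 - 26*r - 12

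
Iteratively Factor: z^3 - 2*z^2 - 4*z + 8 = (z - 2)*(z^2 - 4) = (z - 2)^2*(z + 2)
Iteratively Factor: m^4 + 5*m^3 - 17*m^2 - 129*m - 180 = (m + 4)*(m^3 + m^2 - 21*m - 45) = (m + 3)*(m + 4)*(m^2 - 2*m - 15) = (m + 3)^2*(m + 4)*(m - 5)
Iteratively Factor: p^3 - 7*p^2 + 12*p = (p)*(p^2 - 7*p + 12) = p*(p - 3)*(p - 4)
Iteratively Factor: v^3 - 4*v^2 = (v)*(v^2 - 4*v) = v*(v - 4)*(v)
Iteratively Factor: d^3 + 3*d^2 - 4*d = (d - 1)*(d^2 + 4*d) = d*(d - 1)*(d + 4)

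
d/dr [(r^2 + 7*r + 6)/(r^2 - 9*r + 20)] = 2*(-8*r^2 + 14*r + 97)/(r^4 - 18*r^3 + 121*r^2 - 360*r + 400)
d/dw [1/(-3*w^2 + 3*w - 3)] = (2*w - 1)/(3*(w^2 - w + 1)^2)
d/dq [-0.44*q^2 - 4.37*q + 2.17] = -0.88*q - 4.37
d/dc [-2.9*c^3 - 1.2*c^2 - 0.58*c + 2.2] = -8.7*c^2 - 2.4*c - 0.58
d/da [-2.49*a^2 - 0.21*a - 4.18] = -4.98*a - 0.21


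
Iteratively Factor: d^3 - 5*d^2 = (d)*(d^2 - 5*d) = d*(d - 5)*(d)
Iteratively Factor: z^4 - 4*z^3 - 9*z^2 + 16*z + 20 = (z - 5)*(z^3 + z^2 - 4*z - 4) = (z - 5)*(z + 2)*(z^2 - z - 2) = (z - 5)*(z - 2)*(z + 2)*(z + 1)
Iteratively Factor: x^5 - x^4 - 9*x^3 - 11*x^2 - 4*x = (x - 4)*(x^4 + 3*x^3 + 3*x^2 + x) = x*(x - 4)*(x^3 + 3*x^2 + 3*x + 1) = x*(x - 4)*(x + 1)*(x^2 + 2*x + 1) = x*(x - 4)*(x + 1)^2*(x + 1)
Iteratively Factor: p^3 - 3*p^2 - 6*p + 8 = (p - 1)*(p^2 - 2*p - 8) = (p - 1)*(p + 2)*(p - 4)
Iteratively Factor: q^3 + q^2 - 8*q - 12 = (q + 2)*(q^2 - q - 6) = (q - 3)*(q + 2)*(q + 2)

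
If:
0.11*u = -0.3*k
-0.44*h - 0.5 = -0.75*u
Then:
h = 1.70454545454545*u - 1.13636363636364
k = -0.366666666666667*u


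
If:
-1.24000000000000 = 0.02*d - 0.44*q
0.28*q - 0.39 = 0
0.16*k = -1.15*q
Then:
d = -31.36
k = -10.01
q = 1.39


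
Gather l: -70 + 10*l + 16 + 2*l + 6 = 12*l - 48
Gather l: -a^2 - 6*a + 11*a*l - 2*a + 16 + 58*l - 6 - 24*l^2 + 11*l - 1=-a^2 - 8*a - 24*l^2 + l*(11*a + 69) + 9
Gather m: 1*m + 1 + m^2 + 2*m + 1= m^2 + 3*m + 2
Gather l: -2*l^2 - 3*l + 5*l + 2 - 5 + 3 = -2*l^2 + 2*l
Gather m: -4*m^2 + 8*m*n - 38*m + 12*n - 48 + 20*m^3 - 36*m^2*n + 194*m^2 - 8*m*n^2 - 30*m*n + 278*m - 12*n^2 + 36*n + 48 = 20*m^3 + m^2*(190 - 36*n) + m*(-8*n^2 - 22*n + 240) - 12*n^2 + 48*n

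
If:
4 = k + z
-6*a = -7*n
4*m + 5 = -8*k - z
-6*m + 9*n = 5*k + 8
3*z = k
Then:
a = -77/27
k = 3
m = -15/2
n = -22/9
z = 1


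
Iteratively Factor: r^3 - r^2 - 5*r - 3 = (r + 1)*(r^2 - 2*r - 3) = (r + 1)^2*(r - 3)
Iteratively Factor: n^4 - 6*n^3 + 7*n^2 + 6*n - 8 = (n + 1)*(n^3 - 7*n^2 + 14*n - 8) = (n - 1)*(n + 1)*(n^2 - 6*n + 8) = (n - 4)*(n - 1)*(n + 1)*(n - 2)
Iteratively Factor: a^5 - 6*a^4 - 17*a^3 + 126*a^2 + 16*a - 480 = (a - 3)*(a^4 - 3*a^3 - 26*a^2 + 48*a + 160) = (a - 3)*(a + 2)*(a^3 - 5*a^2 - 16*a + 80) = (a - 4)*(a - 3)*(a + 2)*(a^2 - a - 20) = (a - 4)*(a - 3)*(a + 2)*(a + 4)*(a - 5)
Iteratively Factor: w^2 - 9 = (w - 3)*(w + 3)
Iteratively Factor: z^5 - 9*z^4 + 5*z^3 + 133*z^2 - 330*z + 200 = (z - 2)*(z^4 - 7*z^3 - 9*z^2 + 115*z - 100) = (z - 5)*(z - 2)*(z^3 - 2*z^2 - 19*z + 20) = (z - 5)*(z - 2)*(z + 4)*(z^2 - 6*z + 5) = (z - 5)^2*(z - 2)*(z + 4)*(z - 1)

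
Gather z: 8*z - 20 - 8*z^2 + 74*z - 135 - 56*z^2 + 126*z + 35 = -64*z^2 + 208*z - 120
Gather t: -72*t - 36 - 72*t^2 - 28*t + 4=-72*t^2 - 100*t - 32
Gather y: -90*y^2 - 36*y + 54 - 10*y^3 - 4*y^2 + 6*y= -10*y^3 - 94*y^2 - 30*y + 54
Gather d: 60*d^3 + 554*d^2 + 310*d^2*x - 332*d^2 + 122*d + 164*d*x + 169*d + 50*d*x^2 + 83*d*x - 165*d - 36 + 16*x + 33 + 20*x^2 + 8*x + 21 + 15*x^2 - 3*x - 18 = 60*d^3 + d^2*(310*x + 222) + d*(50*x^2 + 247*x + 126) + 35*x^2 + 21*x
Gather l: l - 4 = l - 4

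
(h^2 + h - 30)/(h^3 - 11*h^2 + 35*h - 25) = (h + 6)/(h^2 - 6*h + 5)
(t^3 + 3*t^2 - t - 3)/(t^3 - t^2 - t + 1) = (t + 3)/(t - 1)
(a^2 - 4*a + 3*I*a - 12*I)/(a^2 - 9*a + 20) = (a + 3*I)/(a - 5)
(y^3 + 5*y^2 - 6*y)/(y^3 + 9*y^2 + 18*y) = (y - 1)/(y + 3)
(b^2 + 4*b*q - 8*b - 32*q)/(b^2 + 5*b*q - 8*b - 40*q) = (b + 4*q)/(b + 5*q)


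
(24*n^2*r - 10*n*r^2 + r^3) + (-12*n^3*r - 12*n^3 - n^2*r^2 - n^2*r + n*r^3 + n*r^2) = -12*n^3*r - 12*n^3 - n^2*r^2 + 23*n^2*r + n*r^3 - 9*n*r^2 + r^3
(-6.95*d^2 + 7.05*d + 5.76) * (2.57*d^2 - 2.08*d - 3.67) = -17.8615*d^4 + 32.5745*d^3 + 25.6457*d^2 - 37.8543*d - 21.1392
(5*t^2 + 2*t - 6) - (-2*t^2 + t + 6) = 7*t^2 + t - 12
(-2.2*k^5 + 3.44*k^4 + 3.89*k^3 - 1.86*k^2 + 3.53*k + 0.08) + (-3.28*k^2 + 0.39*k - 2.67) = -2.2*k^5 + 3.44*k^4 + 3.89*k^3 - 5.14*k^2 + 3.92*k - 2.59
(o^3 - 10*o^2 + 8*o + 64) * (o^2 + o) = o^5 - 9*o^4 - 2*o^3 + 72*o^2 + 64*o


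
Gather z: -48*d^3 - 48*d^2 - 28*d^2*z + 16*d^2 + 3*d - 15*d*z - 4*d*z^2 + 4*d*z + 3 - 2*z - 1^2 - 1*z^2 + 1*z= -48*d^3 - 32*d^2 + 3*d + z^2*(-4*d - 1) + z*(-28*d^2 - 11*d - 1) + 2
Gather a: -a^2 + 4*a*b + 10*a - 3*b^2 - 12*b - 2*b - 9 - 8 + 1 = -a^2 + a*(4*b + 10) - 3*b^2 - 14*b - 16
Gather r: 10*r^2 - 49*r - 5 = 10*r^2 - 49*r - 5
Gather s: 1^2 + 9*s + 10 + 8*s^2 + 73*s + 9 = 8*s^2 + 82*s + 20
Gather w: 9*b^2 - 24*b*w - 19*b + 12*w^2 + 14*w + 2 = 9*b^2 - 19*b + 12*w^2 + w*(14 - 24*b) + 2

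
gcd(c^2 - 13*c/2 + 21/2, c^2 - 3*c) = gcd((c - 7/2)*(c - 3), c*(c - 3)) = c - 3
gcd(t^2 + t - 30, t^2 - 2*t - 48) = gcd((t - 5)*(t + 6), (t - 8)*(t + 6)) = t + 6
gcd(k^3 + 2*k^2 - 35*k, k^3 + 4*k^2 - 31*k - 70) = k^2 + 2*k - 35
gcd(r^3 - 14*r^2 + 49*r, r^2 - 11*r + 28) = r - 7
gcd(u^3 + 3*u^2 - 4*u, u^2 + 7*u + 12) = u + 4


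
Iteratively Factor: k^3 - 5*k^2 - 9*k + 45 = (k + 3)*(k^2 - 8*k + 15) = (k - 5)*(k + 3)*(k - 3)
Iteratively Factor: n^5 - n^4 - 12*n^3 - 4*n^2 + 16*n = (n - 1)*(n^4 - 12*n^2 - 16*n) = (n - 1)*(n + 2)*(n^3 - 2*n^2 - 8*n) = n*(n - 1)*(n + 2)*(n^2 - 2*n - 8) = n*(n - 4)*(n - 1)*(n + 2)*(n + 2)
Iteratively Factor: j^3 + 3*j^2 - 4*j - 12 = (j + 2)*(j^2 + j - 6) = (j + 2)*(j + 3)*(j - 2)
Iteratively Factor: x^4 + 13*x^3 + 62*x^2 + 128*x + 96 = (x + 4)*(x^3 + 9*x^2 + 26*x + 24) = (x + 2)*(x + 4)*(x^2 + 7*x + 12) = (x + 2)*(x + 4)^2*(x + 3)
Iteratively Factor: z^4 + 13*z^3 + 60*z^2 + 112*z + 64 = (z + 1)*(z^3 + 12*z^2 + 48*z + 64) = (z + 1)*(z + 4)*(z^2 + 8*z + 16) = (z + 1)*(z + 4)^2*(z + 4)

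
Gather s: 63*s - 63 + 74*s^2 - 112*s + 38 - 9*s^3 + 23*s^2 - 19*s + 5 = -9*s^3 + 97*s^2 - 68*s - 20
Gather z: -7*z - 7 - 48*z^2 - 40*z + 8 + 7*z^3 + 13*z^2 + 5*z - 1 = 7*z^3 - 35*z^2 - 42*z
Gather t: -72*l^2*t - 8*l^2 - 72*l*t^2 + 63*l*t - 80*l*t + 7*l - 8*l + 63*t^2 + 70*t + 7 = -8*l^2 - l + t^2*(63 - 72*l) + t*(-72*l^2 - 17*l + 70) + 7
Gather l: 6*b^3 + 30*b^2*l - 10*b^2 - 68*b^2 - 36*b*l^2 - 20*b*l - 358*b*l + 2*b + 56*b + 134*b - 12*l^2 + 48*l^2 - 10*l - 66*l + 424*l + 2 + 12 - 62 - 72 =6*b^3 - 78*b^2 + 192*b + l^2*(36 - 36*b) + l*(30*b^2 - 378*b + 348) - 120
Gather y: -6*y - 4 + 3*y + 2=-3*y - 2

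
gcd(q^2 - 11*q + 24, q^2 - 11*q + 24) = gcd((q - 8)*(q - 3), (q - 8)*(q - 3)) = q^2 - 11*q + 24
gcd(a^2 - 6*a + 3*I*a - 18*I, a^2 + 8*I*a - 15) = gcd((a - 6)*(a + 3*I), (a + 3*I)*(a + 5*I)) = a + 3*I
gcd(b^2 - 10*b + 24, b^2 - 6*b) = b - 6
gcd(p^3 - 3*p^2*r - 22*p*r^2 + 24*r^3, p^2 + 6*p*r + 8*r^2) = p + 4*r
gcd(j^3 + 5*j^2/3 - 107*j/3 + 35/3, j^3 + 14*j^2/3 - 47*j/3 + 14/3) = j^2 + 20*j/3 - 7/3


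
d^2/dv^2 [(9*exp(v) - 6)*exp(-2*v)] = 3*(3*exp(v) - 8)*exp(-2*v)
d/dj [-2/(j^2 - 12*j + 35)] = 4*(j - 6)/(j^2 - 12*j + 35)^2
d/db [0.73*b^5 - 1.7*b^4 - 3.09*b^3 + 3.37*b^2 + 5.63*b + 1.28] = 3.65*b^4 - 6.8*b^3 - 9.27*b^2 + 6.74*b + 5.63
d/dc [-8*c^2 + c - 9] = 1 - 16*c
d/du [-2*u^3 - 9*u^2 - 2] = 6*u*(-u - 3)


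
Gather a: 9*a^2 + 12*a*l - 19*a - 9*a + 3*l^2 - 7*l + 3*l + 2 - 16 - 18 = 9*a^2 + a*(12*l - 28) + 3*l^2 - 4*l - 32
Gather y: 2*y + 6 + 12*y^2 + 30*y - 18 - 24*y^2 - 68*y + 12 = -12*y^2 - 36*y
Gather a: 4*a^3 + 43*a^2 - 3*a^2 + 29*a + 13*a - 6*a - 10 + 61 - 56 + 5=4*a^3 + 40*a^2 + 36*a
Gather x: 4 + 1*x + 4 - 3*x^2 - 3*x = -3*x^2 - 2*x + 8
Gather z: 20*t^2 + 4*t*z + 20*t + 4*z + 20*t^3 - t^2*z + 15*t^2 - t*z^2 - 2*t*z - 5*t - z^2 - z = 20*t^3 + 35*t^2 + 15*t + z^2*(-t - 1) + z*(-t^2 + 2*t + 3)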